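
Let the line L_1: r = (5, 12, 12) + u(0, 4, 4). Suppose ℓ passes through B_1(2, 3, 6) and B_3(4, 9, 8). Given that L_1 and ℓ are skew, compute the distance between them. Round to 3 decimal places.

A direction vector for ℓ is B_3 − B_1 = (2, 6, 2).
Common perpendicular direction n = (0, 4, 4) × (2, 6, 2) = (-16, 8, -8).
With w = (2, 3, 6) − (5, 12, 12) = (-3, -9, -6), w · n = 24.
Distance = |w · n| / |n| = |24| / √384 ≈ 1.225.

1.225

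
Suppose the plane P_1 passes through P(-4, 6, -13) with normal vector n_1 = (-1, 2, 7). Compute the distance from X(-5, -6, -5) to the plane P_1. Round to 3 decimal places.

4.491

P_1: n_1·r = n_1·P gives -x + 2y + 7z = -75.
n·X − d = (-1)·(-5) + (2)·(-6) + (7)·(-5) − (-75) = 33; |n| = √54.
Distance = |33| / √54 = 33/√54 ≈ 4.491.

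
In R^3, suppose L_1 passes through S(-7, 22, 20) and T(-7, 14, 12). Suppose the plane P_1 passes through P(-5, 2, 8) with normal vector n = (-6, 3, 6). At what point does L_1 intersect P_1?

(-7, 6, 4)

A direction vector for L_1 is T − S = (0, -8, -8).
P_1: n·r = n·P gives -6x + 3y + 6z = 84.
Substitute r = (-7, 22, 20) + t(0, -8, -8) into the plane: 228 + (-72)t = 84, so t = 2.
Intersection: (-7, 22, 20) + 2·(0, -8, -8) = (-7, 6, 4).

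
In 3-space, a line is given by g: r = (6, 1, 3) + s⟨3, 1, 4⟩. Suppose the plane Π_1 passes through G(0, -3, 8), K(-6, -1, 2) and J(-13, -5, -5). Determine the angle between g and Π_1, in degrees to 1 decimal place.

GK = (-6, 2, -6), GJ = (-13, -2, -13); a normal to Π_1 is GK × GJ = (-38, 0, 38).
Using G: Π_1 has equation -38x + 38z = 304.
sin θ = |n·v| / (|n||v|) = |38| / (√2888 · √26) = 0.13868.
θ ≈ 8.0°.

8.0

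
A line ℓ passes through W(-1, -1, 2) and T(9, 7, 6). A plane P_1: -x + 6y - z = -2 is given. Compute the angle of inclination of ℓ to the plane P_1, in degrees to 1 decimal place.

24.3

A direction vector for ℓ is T − W = (10, 8, 4).
sin θ = |n·v| / (|n||v|) = |34| / (√38 · √180) = 0.41110.
θ ≈ 24.3°.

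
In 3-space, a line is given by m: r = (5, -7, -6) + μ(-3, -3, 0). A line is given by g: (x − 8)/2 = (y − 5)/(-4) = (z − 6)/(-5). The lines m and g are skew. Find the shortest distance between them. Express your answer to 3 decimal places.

g has direction (2, -4, -5) through (8, 5, 6).
Common perpendicular direction n = (-3, -3, 0) × (2, -4, -5) = (15, -15, 18).
With w = (8, 5, 6) − (5, -7, -6) = (3, 12, 12), w · n = 81.
Distance = |w · n| / |n| = |81| / √774 ≈ 2.911.

2.911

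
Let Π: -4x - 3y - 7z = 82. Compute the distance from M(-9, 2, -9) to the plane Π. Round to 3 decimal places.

1.279

n·M − d = (-4)·(-9) + (-3)·(2) + (-7)·(-9) − 82 = 11; |n| = √74.
Distance = |11| / √74 = 11/√74 ≈ 1.279.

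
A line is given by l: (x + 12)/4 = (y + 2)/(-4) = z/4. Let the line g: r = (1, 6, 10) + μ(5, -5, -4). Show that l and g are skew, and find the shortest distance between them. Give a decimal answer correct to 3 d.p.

14.849

l has direction (4, -4, 4) through (-12, -2, 0).
Common perpendicular direction n = (4, -4, 4) × (5, -5, -4) = (36, 36, 0).
With w = (1, 6, 10) − (-12, -2, 0) = (13, 8, 10), w · n = 756.
Since n ≠ 0 the lines are not parallel, and w · n = 756 ≠ 0 so they do not intersect; hence they are skew.
Distance = |w · n| / |n| = |756| / √2592 ≈ 14.849.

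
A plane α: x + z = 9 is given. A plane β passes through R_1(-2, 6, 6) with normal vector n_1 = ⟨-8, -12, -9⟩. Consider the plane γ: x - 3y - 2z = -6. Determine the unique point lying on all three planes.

(7, 3, 2)

β: n_1·r = n_1·R_1 gives -8x - 12y - 9z = -110.
Solving the 3×3 linear system x + z = 9, -8x - 12y - 9z = -110, x - 3y - 2z = -6 (e.g. by elimination or Cramer's rule, determinant = 33) gives (7, 3, 2).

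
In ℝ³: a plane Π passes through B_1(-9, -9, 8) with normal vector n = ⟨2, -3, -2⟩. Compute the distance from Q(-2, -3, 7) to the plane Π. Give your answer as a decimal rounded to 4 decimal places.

Π: n·r = n·B_1 gives 2x - 3y - 2z = -7.
n·Q − d = (2)·(-2) + (-3)·(-3) + (-2)·(7) − (-7) = -2; |n| = √17.
Distance = |-2| / √17 = 2/√17 ≈ 0.4851.

0.4851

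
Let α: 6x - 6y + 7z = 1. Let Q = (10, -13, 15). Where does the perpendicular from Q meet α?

(-2, -1, 1)

Foot = Q − λn with λ = (n·Q − d)/|n|² = (243 − 1)/121 = 2.
Foot = (10, -13, 15) − 2·(6, -6, 7) = (-2, -1, 1).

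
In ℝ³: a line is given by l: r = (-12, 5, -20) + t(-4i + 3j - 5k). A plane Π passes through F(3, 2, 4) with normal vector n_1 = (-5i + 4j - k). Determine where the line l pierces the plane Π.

(0, -4, -5)

Π: n_1·r = n_1·F gives -5x + 4y - z = -11.
Substitute r = (-12, 5, -20) + t(-4, 3, -5) into the plane: 100 + 37t = -11, so t = -3.
Intersection: (-12, 5, -20) + (-3)·(-4, 3, -5) = (0, -4, -5).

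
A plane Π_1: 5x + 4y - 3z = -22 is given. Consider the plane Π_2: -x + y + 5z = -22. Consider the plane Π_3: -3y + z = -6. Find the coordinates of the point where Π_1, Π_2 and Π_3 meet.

(-8, 0, -6)

Solving the 3×3 linear system 5x + 4y - 3z = -22, -x + y + 5z = -22, -3y + z = -6 (e.g. by elimination or Cramer's rule, determinant = 75) gives (-8, 0, -6).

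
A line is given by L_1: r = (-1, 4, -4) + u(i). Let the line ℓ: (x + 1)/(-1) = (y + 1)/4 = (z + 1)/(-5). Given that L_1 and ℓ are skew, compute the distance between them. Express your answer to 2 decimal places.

2.03

ℓ has direction (-1, 4, -5) through (-1, -1, -1).
Common perpendicular direction n = (1, 0, 0) × (-1, 4, -5) = (0, 5, 4).
With w = (-1, -1, -1) − (-1, 4, -4) = (0, -5, 3), w · n = -13.
Distance = |w · n| / |n| = |-13| / √41 ≈ 2.03.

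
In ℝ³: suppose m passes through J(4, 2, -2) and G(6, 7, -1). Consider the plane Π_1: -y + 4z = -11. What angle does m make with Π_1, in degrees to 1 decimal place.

2.5

A direction vector for m is G − J = (2, 5, 1).
sin θ = |n·v| / (|n||v|) = |-1| / (√17 · √30) = 0.04428.
θ ≈ 2.5°.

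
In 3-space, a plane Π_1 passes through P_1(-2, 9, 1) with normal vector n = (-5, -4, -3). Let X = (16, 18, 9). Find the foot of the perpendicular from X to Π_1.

(1, 6, 0)

Π_1: n·r = n·P_1 gives -5x - 4y - 3z = -29.
Foot = X − λn with λ = (n·X − d)/|n|² = (-179 − (-29))/50 = -3.
Foot = (16, 18, 9) − (-3)·(-5, -4, -3) = (1, 6, 0).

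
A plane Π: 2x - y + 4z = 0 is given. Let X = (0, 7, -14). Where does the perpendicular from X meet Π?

Foot = X − λn with λ = (n·X − d)/|n|² = (-63 − 0)/21 = -3.
Foot = (0, 7, -14) − (-3)·(2, -1, 4) = (6, 4, -2).

(6, 4, -2)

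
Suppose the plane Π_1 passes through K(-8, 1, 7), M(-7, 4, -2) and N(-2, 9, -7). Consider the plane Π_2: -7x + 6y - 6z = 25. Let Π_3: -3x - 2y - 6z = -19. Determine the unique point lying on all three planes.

(-7, 2, 6)

KM = (1, 3, -9), KN = (6, 8, -14); a normal to Π_1 is KM × KN = (30, -40, -10).
Using K: Π_1 has equation 30x - 40y - 10z = -350.
Solving the 3×3 linear system 30x - 40y - 10z = -350, -7x + 6y - 6z = 25, -3x - 2y - 6z = -19 (e.g. by elimination or Cramer's rule, determinant = -800) gives (-7, 2, 6).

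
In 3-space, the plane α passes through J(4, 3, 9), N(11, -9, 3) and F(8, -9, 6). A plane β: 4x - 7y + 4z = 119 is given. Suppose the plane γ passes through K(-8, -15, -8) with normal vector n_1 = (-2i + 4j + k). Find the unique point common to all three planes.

(10, -9, 4)

JN = (7, -12, -6), JF = (4, -12, -3); a normal to α is JN × JF = (-36, -3, -36).
Using J: α has equation -36x - 3y - 36z = -477.
γ: n_1·r = n_1·K gives -2x + 4y + z = -52.
Solving the 3×3 linear system -36x - 3y - 36z = -477, 4x - 7y + 4z = 119, -2x + 4y + z = -52 (e.g. by elimination or Cramer's rule, determinant = 792) gives (10, -9, 4).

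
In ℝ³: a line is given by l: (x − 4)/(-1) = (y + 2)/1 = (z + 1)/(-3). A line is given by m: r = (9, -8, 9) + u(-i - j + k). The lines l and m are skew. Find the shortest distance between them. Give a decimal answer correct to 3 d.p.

2.858

l has direction (-1, 1, -3) through (4, -2, -1).
Common perpendicular direction n = (-1, 1, -3) × (-1, -1, 1) = (-2, 4, 2).
With w = (9, -8, 9) − (4, -2, -1) = (5, -6, 10), w · n = -14.
Distance = |w · n| / |n| = |-14| / √24 ≈ 2.858.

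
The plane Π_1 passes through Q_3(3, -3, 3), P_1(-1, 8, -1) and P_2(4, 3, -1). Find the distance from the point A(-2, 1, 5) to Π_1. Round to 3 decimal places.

Q_3P_1 = (-4, 11, -4), Q_3P_2 = (1, 6, -4); a normal to Π_1 is Q_3P_1 × Q_3P_2 = (-20, -20, -35).
Using Q_3: Π_1 has equation -20x - 20y - 35z = -105.
n·A − d = (-20)·(-2) + (-20)·(1) + (-35)·(5) − (-105) = -50; |n| = √2025.
Distance = |-50| / √2025 = 50/√2025 ≈ 1.111.

1.111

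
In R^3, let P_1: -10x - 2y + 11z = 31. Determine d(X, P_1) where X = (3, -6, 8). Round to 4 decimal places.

n·X − d = (-10)·(3) + (-2)·(-6) + (11)·(8) − 31 = 39; |n| = √225.
Distance = |39| / √225 = 39/√225 ≈ 2.6000.

2.6000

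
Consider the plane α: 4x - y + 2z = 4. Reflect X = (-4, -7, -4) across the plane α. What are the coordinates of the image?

λ = (n·X − d)/|n|² = (-17 − 4)/21 = -1.
Reflection = X − 2λn = (-4, -7, -4) − (-2)·(4, -1, 2) = (4, -9, 0).

(4, -9, 0)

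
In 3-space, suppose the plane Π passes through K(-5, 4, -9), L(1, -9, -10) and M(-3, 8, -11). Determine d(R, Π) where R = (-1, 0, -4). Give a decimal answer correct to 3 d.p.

5.578

KL = (6, -13, -1), KM = (2, 4, -2); a normal to Π is KL × KM = (30, 10, 50).
Using K: Π has equation 30x + 10y + 50z = -560.
n·R − d = (30)·(-1) + (10)·(0) + (50)·(-4) − (-560) = 330; |n| = √3500.
Distance = |330| / √3500 = 330/√3500 ≈ 5.578.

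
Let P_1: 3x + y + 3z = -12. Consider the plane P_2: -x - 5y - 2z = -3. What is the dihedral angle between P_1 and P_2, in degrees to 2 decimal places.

cos θ = |n₁·n₂| / (|n₁||n₂|) = |-14| / (√19 · √30).
θ = arccos(0.58640) ≈ 54.10°.

54.10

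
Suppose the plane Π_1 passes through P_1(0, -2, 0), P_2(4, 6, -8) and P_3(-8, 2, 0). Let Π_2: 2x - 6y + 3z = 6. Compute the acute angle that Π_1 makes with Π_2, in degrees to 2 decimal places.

83.89

P_1P_2 = (4, 8, -8), P_1P_3 = (-8, 4, 0); a normal to Π_1 is P_1P_2 × P_1P_3 = (32, 64, 80).
Using P_1: Π_1 has equation 32x + 64y + 80z = -128.
cos θ = |n₁·n₂| / (|n₁||n₂|) = |-80| / (√11520 · √49).
θ = arccos(0.10648) ≈ 83.89°.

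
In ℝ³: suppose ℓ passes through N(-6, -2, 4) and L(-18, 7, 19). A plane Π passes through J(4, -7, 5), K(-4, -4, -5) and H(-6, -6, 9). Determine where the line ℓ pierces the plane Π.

(-2, -5, -1)

A direction vector for ℓ is L − N = (-12, 9, 15).
JK = (-8, 3, -10), JH = (-10, 1, 4); a normal to Π is JK × JH = (22, 132, 22).
Using J: Π has equation 22x + 132y + 22z = -726.
Substitute r = (-6, -2, 4) + t(-12, 9, 15) into the plane: -308 + 1254t = -726, so t = -1/3.
Intersection: (-6, -2, 4) + (-1/3)·(-12, 9, 15) = (-2, -5, -1).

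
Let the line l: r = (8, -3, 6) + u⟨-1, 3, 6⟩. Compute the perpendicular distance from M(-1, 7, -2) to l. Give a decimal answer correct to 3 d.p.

Taking (8, -3, 6) on l with direction v = (-1, 3, 6): w = M − (8, -3, 6) = (-9, 10, -8), and w × v = (84, 62, -17).
Distance = |w × v| / |v| = √11189 / √46 ≈ 15.596.

15.596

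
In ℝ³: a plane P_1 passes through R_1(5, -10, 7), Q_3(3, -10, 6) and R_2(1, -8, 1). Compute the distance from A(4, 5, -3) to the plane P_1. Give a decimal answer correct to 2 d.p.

8.95

R_1Q_3 = (-2, 0, -1), R_1R_2 = (-4, 2, -6); a normal to P_1 is R_1Q_3 × R_1R_2 = (2, -8, -4).
Using R_1: P_1 has equation 2x - 8y - 4z = 62.
n·A − d = (2)·(4) + (-8)·(5) + (-4)·(-3) − 62 = -82; |n| = √84.
Distance = |-82| / √84 = 82/√84 ≈ 8.95.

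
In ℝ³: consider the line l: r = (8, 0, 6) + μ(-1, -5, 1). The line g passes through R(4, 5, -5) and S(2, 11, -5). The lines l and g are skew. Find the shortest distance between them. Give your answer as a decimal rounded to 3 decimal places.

11.044

A direction vector for g is S − R = (-2, 6, 0).
Common perpendicular direction n = (-1, -5, 1) × (-2, 6, 0) = (-6, -2, -16).
With w = (4, 5, -5) − (8, 0, 6) = (-4, 5, -11), w · n = 190.
Distance = |w · n| / |n| = |190| / √296 ≈ 11.044.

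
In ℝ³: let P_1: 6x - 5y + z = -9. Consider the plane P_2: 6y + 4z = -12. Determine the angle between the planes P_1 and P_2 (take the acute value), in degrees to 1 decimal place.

cos θ = |n₁·n₂| / (|n₁||n₂|) = |-26| / (√62 · √52).
θ = arccos(0.45791) ≈ 62.7°.

62.7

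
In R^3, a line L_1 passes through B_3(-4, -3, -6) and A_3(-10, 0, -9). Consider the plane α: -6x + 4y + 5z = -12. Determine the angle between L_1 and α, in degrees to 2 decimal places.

A direction vector for L_1 is A_3 − B_3 = (-6, 3, -3).
sin θ = |n·v| / (|n||v|) = |33| / (√77 · √54) = 0.51177.
θ ≈ 30.78°.

30.78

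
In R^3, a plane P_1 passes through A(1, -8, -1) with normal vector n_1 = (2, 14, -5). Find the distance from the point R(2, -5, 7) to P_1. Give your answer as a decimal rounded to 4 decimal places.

0.2667

P_1: n_1·r = n_1·A gives 2x + 14y - 5z = -105.
n·R − d = (2)·(2) + (14)·(-5) + (-5)·(7) − (-105) = 4; |n| = √225.
Distance = |4| / √225 = 4/√225 ≈ 0.2667.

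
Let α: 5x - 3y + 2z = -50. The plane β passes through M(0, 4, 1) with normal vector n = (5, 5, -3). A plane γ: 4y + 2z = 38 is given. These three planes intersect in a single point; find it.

(-5, 9, 1)

β: n·r = n·M gives 5x + 5y - 3z = 17.
Solving the 3×3 linear system 5x - 3y + 2z = -50, 5x + 5y - 3z = 17, 4y + 2z = 38 (e.g. by elimination or Cramer's rule, determinant = 180) gives (-5, 9, 1).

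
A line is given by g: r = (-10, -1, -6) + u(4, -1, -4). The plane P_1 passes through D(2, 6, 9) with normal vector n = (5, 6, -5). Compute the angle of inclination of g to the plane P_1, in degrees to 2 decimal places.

39.66

P_1: n·r = n·D gives 5x + 6y - 5z = 1.
sin θ = |n·v| / (|n||v|) = |34| / (√86 · √33) = 0.63822.
θ ≈ 39.66°.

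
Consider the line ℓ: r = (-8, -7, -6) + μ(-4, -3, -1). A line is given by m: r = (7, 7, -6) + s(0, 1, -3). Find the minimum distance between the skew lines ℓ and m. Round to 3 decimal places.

1.116

Common perpendicular direction n = (-4, -3, -1) × (0, 1, -3) = (10, -12, -4).
With w = (7, 7, -6) − (-8, -7, -6) = (15, 14, 0), w · n = -18.
Distance = |w · n| / |n| = |-18| / √260 ≈ 1.116.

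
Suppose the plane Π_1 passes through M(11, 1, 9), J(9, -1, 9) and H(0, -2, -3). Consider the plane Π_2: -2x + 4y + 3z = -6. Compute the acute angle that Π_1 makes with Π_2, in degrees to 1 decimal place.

MJ = (-2, -2, 0), MH = (-11, -3, -12); a normal to Π_1 is MJ × MH = (24, -24, -16).
Using M: Π_1 has equation 24x - 24y - 16z = 96.
cos θ = |n₁·n₂| / (|n₁||n₂|) = |-192| / (√1408 · √29).
θ = arccos(0.95017) ≈ 18.2°.

18.2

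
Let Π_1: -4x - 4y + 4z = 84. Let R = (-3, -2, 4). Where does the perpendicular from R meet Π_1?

Foot = R − λn with λ = (n·R − d)/|n|² = (36 − 84)/48 = -1.
Foot = (-3, -2, 4) − (-1)·(-4, -4, 4) = (-7, -6, 8).

(-7, -6, 8)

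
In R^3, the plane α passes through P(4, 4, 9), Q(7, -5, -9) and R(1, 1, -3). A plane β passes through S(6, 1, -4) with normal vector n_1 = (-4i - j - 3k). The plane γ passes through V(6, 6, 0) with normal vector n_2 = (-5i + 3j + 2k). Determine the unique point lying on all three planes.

(3, 1, 0)

PQ = (3, -9, -18), PR = (-3, -3, -12); a normal to α is PQ × PR = (54, 90, -36).
Using P: α has equation 54x + 90y - 36z = 252.
β: n_1·r = n_1·S gives -4x - y - 3z = -13.
γ: n_2·r = n_2·V gives -5x + 3y + 2z = -12.
Solving the 3×3 linear system 54x + 90y - 36z = 252, -4x - y - 3z = -13, -5x + 3y + 2z = -12 (e.g. by elimination or Cramer's rule, determinant = 3060) gives (3, 1, 0).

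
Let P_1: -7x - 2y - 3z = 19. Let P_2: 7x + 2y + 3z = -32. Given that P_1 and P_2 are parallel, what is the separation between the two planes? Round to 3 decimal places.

1.651

Rescale P_2 by 1/(-1): -7x - 2y - 3z = 32. Then distance = |19 − 32| / √62 ≈ 1.651.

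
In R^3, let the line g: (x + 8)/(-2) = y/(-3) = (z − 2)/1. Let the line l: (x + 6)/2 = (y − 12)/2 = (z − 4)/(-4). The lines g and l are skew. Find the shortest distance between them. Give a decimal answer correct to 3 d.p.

4.057

g has direction (-2, -3, 1) through (-8, 0, 2).
l has direction (2, 2, -4) through (-6, 12, 4).
Common perpendicular direction n = (-2, -3, 1) × (2, 2, -4) = (10, -6, 2).
With w = (-6, 12, 4) − (-8, 0, 2) = (2, 12, 2), w · n = -48.
Distance = |w · n| / |n| = |-48| / √140 ≈ 4.057.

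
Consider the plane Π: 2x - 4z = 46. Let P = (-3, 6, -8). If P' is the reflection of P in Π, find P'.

(1, 6, -16)

λ = (n·P − d)/|n|² = (26 − 46)/20 = -1.
Reflection = P − 2λn = (-3, 6, -8) − (-2)·(2, 0, -4) = (1, 6, -16).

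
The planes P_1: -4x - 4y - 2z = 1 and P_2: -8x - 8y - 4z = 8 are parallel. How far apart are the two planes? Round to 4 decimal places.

Rescale P_2 by 1/2: -4x - 4y - 2z = 4. Then distance = |1 − 4| / √36 ≈ 0.5000.

0.5000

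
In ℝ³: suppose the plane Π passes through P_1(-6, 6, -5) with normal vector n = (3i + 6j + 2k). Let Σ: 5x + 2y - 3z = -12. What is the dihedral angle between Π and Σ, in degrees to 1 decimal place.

60.9

Π: n·r = n·P_1 gives 3x + 6y + 2z = 8.
cos θ = |n₁·n₂| / (|n₁||n₂|) = |21| / (√49 · √38).
θ = arccos(0.48666) ≈ 60.9°.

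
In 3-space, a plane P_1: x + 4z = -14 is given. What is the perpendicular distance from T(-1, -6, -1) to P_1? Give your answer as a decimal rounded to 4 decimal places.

n·T − d = (1)·(-1) + (0)·(-6) + (4)·(-1) − (-14) = 9; |n| = √17.
Distance = |9| / √17 = 9/√17 ≈ 2.1828.

2.1828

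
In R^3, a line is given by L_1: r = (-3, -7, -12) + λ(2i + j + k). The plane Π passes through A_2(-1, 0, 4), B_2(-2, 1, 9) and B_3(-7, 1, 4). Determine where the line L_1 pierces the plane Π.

(5, -3, -8)

A_2B_2 = (-1, 1, 5), A_2B_3 = (-6, 1, 0); a normal to Π is A_2B_2 × A_2B_3 = (-5, -30, 5).
Using A_2: Π has equation -5x - 30y + 5z = 25.
Substitute r = (-3, -7, -12) + t(2, 1, 1) into the plane: 165 + (-35)t = 25, so t = 4.
Intersection: (-3, -7, -12) + 4·(2, 1, 1) = (5, -3, -8).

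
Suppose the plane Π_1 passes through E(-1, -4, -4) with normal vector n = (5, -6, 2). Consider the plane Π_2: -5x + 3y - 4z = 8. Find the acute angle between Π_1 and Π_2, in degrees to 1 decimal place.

26.5

Π_1: n·r = n·E gives 5x - 6y + 2z = 11.
cos θ = |n₁·n₂| / (|n₁||n₂|) = |-51| / (√65 · √50).
θ = arccos(0.89460) ≈ 26.5°.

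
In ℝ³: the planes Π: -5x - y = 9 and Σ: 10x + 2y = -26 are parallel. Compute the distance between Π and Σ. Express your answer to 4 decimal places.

Rescale Σ by 1/(-2): -5x - y = 13. Then distance = |9 − 13| / √26 ≈ 0.7845.

0.7845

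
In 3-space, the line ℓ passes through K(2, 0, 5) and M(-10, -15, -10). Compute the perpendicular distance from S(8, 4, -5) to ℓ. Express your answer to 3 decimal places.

12.307

A direction vector for ℓ is M − K = (-12, -15, -15).
Taking (2, 0, 5) on ℓ with direction v = (-12, -15, -15): w = S − (2, 0, 5) = (6, 4, -10), and w × v = (-210, 210, -42).
Distance = |w × v| / |v| = √89964 / √594 ≈ 12.307.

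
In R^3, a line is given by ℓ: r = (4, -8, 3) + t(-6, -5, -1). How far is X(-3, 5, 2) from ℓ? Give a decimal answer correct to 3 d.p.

14.532

Taking (4, -8, 3) on ℓ with direction v = (-6, -5, -1): w = X − (4, -8, 3) = (-7, 13, -1), and w × v = (-18, -1, 113).
Distance = |w × v| / |v| = √13094 / √62 ≈ 14.532.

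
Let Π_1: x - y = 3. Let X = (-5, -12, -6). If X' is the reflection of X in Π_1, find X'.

λ = (n·X − d)/|n|² = (7 − 3)/2 = 2.
Reflection = X − 2λn = (-5, -12, -6) − 4·(1, -1, 0) = (-9, -8, -6).

(-9, -8, -6)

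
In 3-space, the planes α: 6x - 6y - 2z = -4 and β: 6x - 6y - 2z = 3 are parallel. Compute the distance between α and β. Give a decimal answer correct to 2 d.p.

Same normal n = (6, -6, -2) with |n| = √76; distance = |-4 − 3| / |n| = 7/√76 ≈ 0.80.

0.80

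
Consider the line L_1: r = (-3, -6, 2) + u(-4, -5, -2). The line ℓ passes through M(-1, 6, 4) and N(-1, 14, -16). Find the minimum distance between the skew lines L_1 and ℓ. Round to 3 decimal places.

5.481

A direction vector for ℓ is N − M = (0, 8, -20).
Common perpendicular direction n = (-4, -5, -2) × (0, 8, -20) = (116, -80, -32).
With w = (-1, 6, 4) − (-3, -6, 2) = (2, 12, 2), w · n = -792.
Distance = |w · n| / |n| = |-792| / √20880 ≈ 5.481.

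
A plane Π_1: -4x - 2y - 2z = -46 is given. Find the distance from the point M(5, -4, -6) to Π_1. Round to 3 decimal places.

n·M − d = (-4)·(5) + (-2)·(-4) + (-2)·(-6) − (-46) = 46; |n| = √24.
Distance = |46| / √24 = 46/√24 ≈ 9.390.

9.390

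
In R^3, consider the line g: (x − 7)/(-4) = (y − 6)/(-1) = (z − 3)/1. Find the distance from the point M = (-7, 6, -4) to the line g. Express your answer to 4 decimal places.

10.5646

g has direction (-4, -1, 1) through (7, 6, 3).
Taking (7, 6, 3) on g with direction v = (-4, -1, 1): w = M − (7, 6, 3) = (-14, 0, -7), and w × v = (-7, 42, 14).
Distance = |w × v| / |v| = √2009 / √18 ≈ 10.5646.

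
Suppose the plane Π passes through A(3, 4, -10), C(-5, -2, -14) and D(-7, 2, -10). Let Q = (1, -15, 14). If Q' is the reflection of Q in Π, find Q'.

(-7, 25, -30)

AC = (-8, -6, -4), AD = (-10, -2, 0); a normal to Π is AC × AD = (-8, 40, -44).
Using A: Π has equation -8x + 40y - 44z = 576.
λ = (n·Q − d)/|n|² = (-1224 − 576)/3600 = -1/2.
Reflection = Q − 2λn = (1, -15, 14) − (-1)·(-8, 40, -44) = (-7, 25, -30).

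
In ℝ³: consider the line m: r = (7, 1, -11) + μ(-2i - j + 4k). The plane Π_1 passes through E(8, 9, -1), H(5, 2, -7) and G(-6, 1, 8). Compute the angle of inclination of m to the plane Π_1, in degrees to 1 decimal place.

13.5

EH = (-3, -7, -6), EG = (-14, -8, 9); a normal to Π_1 is EH × EG = (-111, 111, -74).
Using E: Π_1 has equation -111x + 111y - 74z = 185.
sin θ = |n·v| / (|n||v|) = |-185| / (√30118 · √21) = 0.23262.
θ ≈ 13.5°.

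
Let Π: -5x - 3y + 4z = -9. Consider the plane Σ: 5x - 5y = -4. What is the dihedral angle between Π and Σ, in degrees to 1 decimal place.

cos θ = |n₁·n₂| / (|n₁||n₂|) = |-10| / (√50 · √50).
θ = arccos(0.20000) ≈ 78.5°.

78.5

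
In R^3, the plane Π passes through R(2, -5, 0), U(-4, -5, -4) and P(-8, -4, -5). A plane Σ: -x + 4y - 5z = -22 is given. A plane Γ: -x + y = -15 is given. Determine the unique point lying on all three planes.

RU = (-6, 0, -4), RP = (-10, 1, -5); a normal to Π is RU × RP = (4, 10, -6).
Using R: Π has equation 4x + 10y - 6z = -42.
Solving the 3×3 linear system 4x + 10y - 6z = -42, -x + 4y - 5z = -22, -x + y = -15 (e.g. by elimination or Cramer's rule, determinant = 52) gives (6, -9, -4).

(6, -9, -4)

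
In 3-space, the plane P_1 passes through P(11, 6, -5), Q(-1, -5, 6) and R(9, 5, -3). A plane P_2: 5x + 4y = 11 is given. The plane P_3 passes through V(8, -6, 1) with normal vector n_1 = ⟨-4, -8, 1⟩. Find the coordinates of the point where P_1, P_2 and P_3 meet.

PQ = (-12, -11, 11), PR = (-2, -1, 2); a normal to P_1 is PQ × PR = (-11, 2, -10).
Using P: P_1 has equation -11x + 2y - 10z = -59.
P_3: n_1·r = n_1·V gives -4x - 8y + z = 17.
Solving the 3×3 linear system -11x + 2y - 10z = -59, 5x + 4y = 11, -4x - 8y + z = 17 (e.g. by elimination or Cramer's rule, determinant = 186) gives (7, -6, -3).

(7, -6, -3)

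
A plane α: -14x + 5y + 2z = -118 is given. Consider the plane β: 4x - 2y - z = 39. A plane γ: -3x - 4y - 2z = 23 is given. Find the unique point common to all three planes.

Solving the 3×3 linear system -14x + 5y + 2z = -118, 4x - 2y - z = 39, -3x - 4y - 2z = 23 (e.g. by elimination or Cramer's rule, determinant = 11) gives (5, -10, 1).

(5, -10, 1)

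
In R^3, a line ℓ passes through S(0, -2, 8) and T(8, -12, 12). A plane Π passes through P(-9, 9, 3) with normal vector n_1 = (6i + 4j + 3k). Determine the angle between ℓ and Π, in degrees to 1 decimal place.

A direction vector for ℓ is T − S = (8, -10, 4).
Π: n_1·r = n_1·P gives 6x + 4y + 3z = -9.
sin θ = |n·v| / (|n||v|) = |20| / (√61 · √180) = 0.19087.
θ ≈ 11.0°.

11.0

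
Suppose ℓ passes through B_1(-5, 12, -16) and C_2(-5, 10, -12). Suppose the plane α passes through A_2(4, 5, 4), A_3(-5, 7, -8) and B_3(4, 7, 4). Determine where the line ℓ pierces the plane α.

A direction vector for ℓ is C_2 − B_1 = (0, -2, 4).
A_2A_3 = (-9, 2, -12), A_2B_3 = (0, 2, 0); a normal to α is A_2A_3 × A_2B_3 = (24, 0, -18).
Using A_2: α has equation 24x - 18z = 24.
Substitute r = (-5, 12, -16) + t(0, -2, 4) into the plane: 168 + (-72)t = 24, so t = 2.
Intersection: (-5, 12, -16) + 2·(0, -2, 4) = (-5, 8, -8).

(-5, 8, -8)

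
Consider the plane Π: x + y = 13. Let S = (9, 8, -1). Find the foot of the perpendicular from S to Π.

Foot = S − λn with λ = (n·S − d)/|n|² = (17 − 13)/2 = 2.
Foot = (9, 8, -1) − 2·(1, 1, 0) = (7, 6, -1).

(7, 6, -1)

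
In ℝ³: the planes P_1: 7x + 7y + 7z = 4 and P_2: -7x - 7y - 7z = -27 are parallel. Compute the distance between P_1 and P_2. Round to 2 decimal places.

Rescale P_2 by 1/(-1): 7x + 7y + 7z = 27. Then distance = |4 − 27| / √147 ≈ 1.90.

1.90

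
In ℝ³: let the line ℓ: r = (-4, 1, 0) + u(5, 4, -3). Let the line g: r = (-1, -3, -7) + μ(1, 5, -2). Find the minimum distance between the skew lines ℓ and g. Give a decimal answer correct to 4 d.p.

Common perpendicular direction n = (5, 4, -3) × (1, 5, -2) = (7, 7, 21).
With w = (-1, -3, -7) − (-4, 1, 0) = (3, -4, -7), w · n = -154.
Distance = |w · n| / |n| = |-154| / √539 ≈ 6.6332.

6.6332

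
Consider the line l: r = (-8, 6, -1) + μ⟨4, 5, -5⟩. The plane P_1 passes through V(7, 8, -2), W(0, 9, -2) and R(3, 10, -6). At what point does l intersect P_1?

(-4, 11, -6)

VW = (-7, 1, 0), VR = (-4, 2, -4); a normal to P_1 is VW × VR = (-4, -28, -10).
Using V: P_1 has equation -4x - 28y - 10z = -232.
Substitute r = (-8, 6, -1) + t(4, 5, -5) into the plane: -126 + (-106)t = -232, so t = 1.
Intersection: (-8, 6, -1) + 1·(4, 5, -5) = (-4, 11, -6).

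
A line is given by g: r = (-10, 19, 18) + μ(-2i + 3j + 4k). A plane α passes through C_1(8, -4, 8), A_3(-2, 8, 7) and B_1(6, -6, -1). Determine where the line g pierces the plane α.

(-4, 10, 6)

C_1A_3 = (-10, 12, -1), C_1B_1 = (-2, -2, -9); a normal to α is C_1A_3 × C_1B_1 = (-110, -88, 44).
Using C_1: α has equation -110x - 88y + 44z = -176.
Substitute r = (-10, 19, 18) + t(-2, 3, 4) into the plane: 220 + 132t = -176, so t = -3.
Intersection: (-10, 19, 18) + (-3)·(-2, 3, 4) = (-4, 10, 6).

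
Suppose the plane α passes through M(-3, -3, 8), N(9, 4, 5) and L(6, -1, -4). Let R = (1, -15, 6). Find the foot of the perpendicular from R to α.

MN = (12, 7, -3), ML = (9, 2, -12); a normal to α is MN × ML = (-78, 117, -39).
Using M: α has equation -78x + 117y - 39z = -429.
Foot = R − λn with λ = (n·R − d)/|n|² = (-2067 − (-429))/21294 = -1/13.
Foot = (1, -15, 6) − (-1/13)·(-78, 117, -39) = (-5, -6, 3).

(-5, -6, 3)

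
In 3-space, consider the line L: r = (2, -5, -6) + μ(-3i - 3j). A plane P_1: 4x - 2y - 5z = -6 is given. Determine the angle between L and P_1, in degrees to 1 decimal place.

12.2

sin θ = |n·v| / (|n||v|) = |-6| / (√45 · √18) = 0.21082.
θ ≈ 12.2°.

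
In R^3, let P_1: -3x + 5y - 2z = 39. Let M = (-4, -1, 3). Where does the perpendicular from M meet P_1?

(-7, 4, 1)

Foot = M − λn with λ = (n·M − d)/|n|² = (1 − 39)/38 = -1.
Foot = (-4, -1, 3) − (-1)·(-3, 5, -2) = (-7, 4, 1).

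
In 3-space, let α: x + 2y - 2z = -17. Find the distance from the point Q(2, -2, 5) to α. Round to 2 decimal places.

1.67

n·Q − d = (1)·(2) + (2)·(-2) + (-2)·(5) − (-17) = 5; |n| = √9.
Distance = |5| / √9 = 5/√9 ≈ 1.67.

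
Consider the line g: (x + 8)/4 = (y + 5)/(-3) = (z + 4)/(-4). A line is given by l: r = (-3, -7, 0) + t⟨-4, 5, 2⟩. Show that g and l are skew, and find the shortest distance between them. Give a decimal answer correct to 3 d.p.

g has direction (4, -3, -4) through (-8, -5, -4).
Common perpendicular direction n = (4, -3, -4) × (-4, 5, 2) = (14, 8, 8).
With w = (-3, -7, 0) − (-8, -5, -4) = (5, -2, 4), w · n = 86.
Since n ≠ 0 the lines are not parallel, and w · n = 86 ≠ 0 so they do not intersect; hence they are skew.
Distance = |w · n| / |n| = |86| / √324 ≈ 4.778.

4.778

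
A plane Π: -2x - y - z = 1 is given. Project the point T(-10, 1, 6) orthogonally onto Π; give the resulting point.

(-6, 3, 8)

Foot = T − λn with λ = (n·T − d)/|n|² = (13 − 1)/6 = 2.
Foot = (-10, 1, 6) − 2·(-2, -1, -1) = (-6, 3, 8).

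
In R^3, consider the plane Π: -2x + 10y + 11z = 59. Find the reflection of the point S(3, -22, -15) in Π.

(-5, 18, 29)

λ = (n·S − d)/|n|² = (-391 − 59)/225 = -2.
Reflection = S − 2λn = (3, -22, -15) − (-4)·(-2, 10, 11) = (-5, 18, 29).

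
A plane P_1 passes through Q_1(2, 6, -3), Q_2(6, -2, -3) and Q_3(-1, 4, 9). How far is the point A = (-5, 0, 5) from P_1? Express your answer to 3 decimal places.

Q_1Q_2 = (4, -8, 0), Q_1Q_3 = (-3, -2, 12); a normal to P_1 is Q_1Q_2 × Q_1Q_3 = (-96, -48, -32).
Using Q_1: P_1 has equation -96x - 48y - 32z = -384.
n·A − d = (-96)·(-5) + (-48)·(0) + (-32)·(5) − (-384) = 704; |n| = √12544.
Distance = |704| / √12544 = 704/√12544 ≈ 6.286.

6.286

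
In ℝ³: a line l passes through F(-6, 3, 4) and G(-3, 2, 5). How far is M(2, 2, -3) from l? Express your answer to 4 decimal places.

A direction vector for l is G − F = (3, -1, 1).
Taking (-6, 3, 4) on l with direction v = (3, -1, 1): w = M − (-6, 3, 4) = (8, -1, -7), and w × v = (-8, -29, -5).
Distance = |w × v| / |v| = √930 / √11 ≈ 9.1949.

9.1949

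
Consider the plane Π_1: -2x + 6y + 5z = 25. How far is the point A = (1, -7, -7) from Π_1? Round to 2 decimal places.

n·A − d = (-2)·(1) + (6)·(-7) + (5)·(-7) − 25 = -104; |n| = √65.
Distance = |-104| / √65 = 104/√65 ≈ 12.90.

12.90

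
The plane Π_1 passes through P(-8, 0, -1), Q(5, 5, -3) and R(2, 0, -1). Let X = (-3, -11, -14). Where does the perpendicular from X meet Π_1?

(-3, -5, 1)

PQ = (13, 5, -2), PR = (10, 0, 0); a normal to Π_1 is PQ × PR = (0, -20, -50).
Using P: Π_1 has equation -20y - 50z = 50.
Foot = X − λn with λ = (n·X − d)/|n|² = (920 − 50)/2900 = 3/10.
Foot = (-3, -11, -14) − (3/10)·(0, -20, -50) = (-3, -5, 1).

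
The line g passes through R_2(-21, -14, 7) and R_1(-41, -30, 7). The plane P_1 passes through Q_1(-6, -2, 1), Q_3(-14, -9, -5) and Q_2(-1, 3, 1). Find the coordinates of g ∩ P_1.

(-1, 2, 7)

A direction vector for g is R_1 − R_2 = (-20, -16, 0).
Q_1Q_3 = (-8, -7, -6), Q_1Q_2 = (5, 5, 0); a normal to P_1 is Q_1Q_3 × Q_1Q_2 = (30, -30, -5).
Using Q_1: P_1 has equation 30x - 30y - 5z = -125.
Substitute r = (-21, -14, 7) + t(-20, -16, 0) into the plane: -245 + (-120)t = -125, so t = -1.
Intersection: (-21, -14, 7) + (-1)·(-20, -16, 0) = (-1, 2, 7).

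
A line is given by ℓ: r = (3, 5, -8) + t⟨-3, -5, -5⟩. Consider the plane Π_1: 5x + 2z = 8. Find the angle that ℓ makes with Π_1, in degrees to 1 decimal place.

37.2

sin θ = |n·v| / (|n||v|) = |-25| / (√29 · √59) = 0.60439.
θ ≈ 37.2°.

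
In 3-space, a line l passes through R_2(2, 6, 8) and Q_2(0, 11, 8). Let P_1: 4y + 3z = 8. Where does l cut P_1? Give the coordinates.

A direction vector for l is Q_2 − R_2 = (-2, 5, 0).
Substitute r = (2, 6, 8) + t(-2, 5, 0) into the plane: 48 + 20t = 8, so t = -2.
Intersection: (2, 6, 8) + (-2)·(-2, 5, 0) = (6, -4, 8).

(6, -4, 8)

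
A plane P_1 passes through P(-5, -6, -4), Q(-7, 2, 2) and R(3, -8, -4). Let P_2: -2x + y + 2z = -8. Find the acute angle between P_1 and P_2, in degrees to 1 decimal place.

PQ = (-2, 8, 6), PR = (8, -2, 0); a normal to P_1 is PQ × PR = (12, 48, -60).
Using P: P_1 has equation 12x + 48y - 60z = -108.
cos θ = |n₁·n₂| / (|n₁||n₂|) = |-96| / (√6048 · √9).
θ = arccos(0.41148) ≈ 65.7°.

65.7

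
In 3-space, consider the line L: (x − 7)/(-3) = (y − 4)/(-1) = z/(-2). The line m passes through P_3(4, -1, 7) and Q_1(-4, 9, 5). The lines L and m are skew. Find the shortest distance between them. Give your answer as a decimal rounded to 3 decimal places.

L has direction (-3, -1, -2) through (7, 4, 0).
A direction vector for m is Q_1 − P_3 = (-8, 10, -2).
Common perpendicular direction n = (-3, -1, -2) × (-8, 10, -2) = (22, 10, -38).
With w = (4, -1, 7) − (7, 4, 0) = (-3, -5, 7), w · n = -382.
Distance = |w · n| / |n| = |-382| / √2028 ≈ 8.483.

8.483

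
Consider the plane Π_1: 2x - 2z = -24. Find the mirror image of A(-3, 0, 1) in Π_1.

λ = (n·A − d)/|n|² = (-8 − (-24))/8 = 2.
Reflection = A − 2λn = (-3, 0, 1) − 4·(2, 0, -2) = (-11, 0, 9).

(-11, 0, 9)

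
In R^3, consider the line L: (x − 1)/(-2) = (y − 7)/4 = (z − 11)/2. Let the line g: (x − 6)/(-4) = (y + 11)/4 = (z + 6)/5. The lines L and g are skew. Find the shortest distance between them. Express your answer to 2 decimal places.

L has direction (-2, 4, 2) through (1, 7, 11).
g has direction (-4, 4, 5) through (6, -11, -6).
Common perpendicular direction n = (-2, 4, 2) × (-4, 4, 5) = (12, 2, 8).
With w = (6, -11, -6) − (1, 7, 11) = (5, -18, -17), w · n = -112.
Distance = |w · n| / |n| = |-112| / √212 ≈ 7.69.

7.69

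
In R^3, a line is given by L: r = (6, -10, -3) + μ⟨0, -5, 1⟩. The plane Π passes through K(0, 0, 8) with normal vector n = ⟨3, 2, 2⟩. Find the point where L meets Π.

(6, 5, -6)

Π: n·r = n·K gives 3x + 2y + 2z = 16.
Substitute r = (6, -10, -3) + t(0, -5, 1) into the plane: -8 + (-8)t = 16, so t = -3.
Intersection: (6, -10, -3) + (-3)·(0, -5, 1) = (6, 5, -6).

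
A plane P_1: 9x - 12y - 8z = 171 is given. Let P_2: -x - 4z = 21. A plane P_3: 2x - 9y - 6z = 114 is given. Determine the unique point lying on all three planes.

(3, -8, -6)

Solving the 3×3 linear system 9x - 12y - 8z = 171, -x - 4z = 21, 2x - 9y - 6z = 114 (e.g. by elimination or Cramer's rule, determinant = -228) gives (3, -8, -6).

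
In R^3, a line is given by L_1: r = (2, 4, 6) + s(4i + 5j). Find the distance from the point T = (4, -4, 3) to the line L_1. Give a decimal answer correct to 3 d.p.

7.213

Taking (2, 4, 6) on L_1 with direction v = (4, 5, 0): w = T − (2, 4, 6) = (2, -8, -3), and w × v = (15, -12, 42).
Distance = |w × v| / |v| = √2133 / √41 ≈ 7.213.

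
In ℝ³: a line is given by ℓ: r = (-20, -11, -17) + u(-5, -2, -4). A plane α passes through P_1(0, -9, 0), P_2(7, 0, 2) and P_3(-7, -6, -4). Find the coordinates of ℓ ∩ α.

P_1P_2 = (7, 9, 2), P_1P_3 = (-7, 3, -4); a normal to α is P_1P_2 × P_1P_3 = (-42, 14, 84).
Using P_1: α has equation -42x + 14y + 84z = -126.
Substitute r = (-20, -11, -17) + t(-5, -2, -4) into the plane: -742 + (-154)t = -126, so t = -4.
Intersection: (-20, -11, -17) + (-4)·(-5, -2, -4) = (0, -3, -1).

(0, -3, -1)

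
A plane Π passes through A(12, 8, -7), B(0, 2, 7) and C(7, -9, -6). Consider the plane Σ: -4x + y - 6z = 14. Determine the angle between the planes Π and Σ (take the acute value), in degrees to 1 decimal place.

19.5

AB = (-12, -6, 14), AC = (-5, -17, 1); a normal to Π is AB × AC = (232, -58, 174).
Using A: Π has equation 232x - 58y + 174z = 1102.
cos θ = |n₁·n₂| / (|n₁||n₂|) = |-2030| / (√87464 · √53).
θ = arccos(0.94285) ≈ 19.5°.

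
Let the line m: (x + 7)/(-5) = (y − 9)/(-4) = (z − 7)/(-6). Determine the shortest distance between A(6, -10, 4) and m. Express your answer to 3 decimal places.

m has direction (-5, -4, -6) through (-7, 9, 7).
Taking (-7, 9, 7) on m with direction v = (-5, -4, -6): w = A − (-7, 9, 7) = (13, -19, -3), and w × v = (102, 93, -147).
Distance = |w × v| / |v| = √40662 / √77 ≈ 22.980.

22.980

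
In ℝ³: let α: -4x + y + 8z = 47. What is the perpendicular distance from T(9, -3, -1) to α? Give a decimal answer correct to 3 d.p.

n·T − d = (-4)·(9) + (1)·(-3) + (8)·(-1) − 47 = -94; |n| = √81.
Distance = |-94| / √81 = 94/√81 ≈ 10.444.

10.444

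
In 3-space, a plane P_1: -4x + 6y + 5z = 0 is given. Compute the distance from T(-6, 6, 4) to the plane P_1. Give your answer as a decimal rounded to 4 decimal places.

n·T − d = (-4)·(-6) + (6)·(6) + (5)·(4) − 0 = 80; |n| = √77.
Distance = |80| / √77 = 80/√77 ≈ 9.1168.

9.1168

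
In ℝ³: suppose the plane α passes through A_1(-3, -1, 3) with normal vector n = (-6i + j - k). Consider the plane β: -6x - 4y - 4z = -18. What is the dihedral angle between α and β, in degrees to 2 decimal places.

α: n·r = n·A_1 gives -6x + y - z = 14.
cos θ = |n₁·n₂| / (|n₁||n₂|) = |36| / (√38 · √68).
θ = arccos(0.70820) ≈ 44.91°.

44.91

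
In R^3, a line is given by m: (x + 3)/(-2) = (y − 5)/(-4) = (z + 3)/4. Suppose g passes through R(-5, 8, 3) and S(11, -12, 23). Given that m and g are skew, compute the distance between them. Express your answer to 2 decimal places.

m has direction (-2, -4, 4) through (-3, 5, -3).
A direction vector for g is S − R = (16, -20, 20).
Common perpendicular direction n = (-2, -4, 4) × (16, -20, 20) = (0, 104, 104).
With w = (-5, 8, 3) − (-3, 5, -3) = (-2, 3, 6), w · n = 936.
Distance = |w · n| / |n| = |936| / √21632 ≈ 6.36.

6.36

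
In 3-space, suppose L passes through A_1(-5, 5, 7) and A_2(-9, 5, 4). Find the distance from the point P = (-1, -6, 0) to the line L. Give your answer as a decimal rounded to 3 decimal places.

13.601

A direction vector for L is A_2 − A_1 = (-4, 0, -3).
Taking (-5, 5, 7) on L with direction v = (-4, 0, -3): w = P − (-5, 5, 7) = (4, -11, -7), and w × v = (33, 40, -44).
Distance = |w × v| / |v| = √4625 / √25 ≈ 13.601.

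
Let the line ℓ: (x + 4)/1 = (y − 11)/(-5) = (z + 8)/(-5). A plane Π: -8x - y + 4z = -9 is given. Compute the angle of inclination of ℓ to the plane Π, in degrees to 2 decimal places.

20.97

ℓ has direction (1, -5, -5) through (-4, 11, -8).
sin θ = |n·v| / (|n||v|) = |-23| / (√81 · √51) = 0.35785.
θ ≈ 20.97°.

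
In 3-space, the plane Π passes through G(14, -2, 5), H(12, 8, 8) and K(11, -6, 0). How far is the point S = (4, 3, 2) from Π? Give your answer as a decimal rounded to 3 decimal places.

GH = (-2, 10, 3), GK = (-3, -4, -5); a normal to Π is GH × GK = (-38, -19, 38).
Using G: Π has equation -38x - 19y + 38z = -304.
n·S − d = (-38)·(4) + (-19)·(3) + (38)·(2) − (-304) = 171; |n| = √3249.
Distance = |171| / √3249 = 171/√3249 ≈ 3.000.

3.000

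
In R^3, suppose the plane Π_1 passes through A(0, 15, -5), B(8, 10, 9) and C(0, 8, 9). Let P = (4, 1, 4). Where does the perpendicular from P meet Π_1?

AB = (8, -5, 14), AC = (0, -7, 14); a normal to Π_1 is AB × AC = (28, -112, -56).
Using A: Π_1 has equation 28x - 112y - 56z = -1400.
Foot = P − λn with λ = (n·P − d)/|n|² = (-224 − (-1400))/16464 = 1/14.
Foot = (4, 1, 4) − (1/14)·(28, -112, -56) = (2, 9, 8).

(2, 9, 8)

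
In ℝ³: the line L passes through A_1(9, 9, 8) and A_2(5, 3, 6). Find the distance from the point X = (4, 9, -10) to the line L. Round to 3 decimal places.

A direction vector for L is A_2 − A_1 = (-4, -6, -2).
Taking (9, 9, 8) on L with direction v = (-4, -6, -2): w = X − (9, 9, 8) = (-5, 0, -18), and w × v = (-108, 62, 30).
Distance = |w × v| / |v| = √16408 / √56 ≈ 17.117.

17.117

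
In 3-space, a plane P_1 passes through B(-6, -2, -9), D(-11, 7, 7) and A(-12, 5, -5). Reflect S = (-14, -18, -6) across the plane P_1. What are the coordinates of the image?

BD = (-5, 9, 16), BA = (-6, 7, 4); a normal to P_1 is BD × BA = (-76, -76, 19).
Using B: P_1 has equation -76x - 76y + 19z = 437.
λ = (n·S − d)/|n|² = (2318 − 437)/11913 = 3/19.
Reflection = S − 2λn = (-14, -18, -6) − (6/19)·(-76, -76, 19) = (10, 6, -12).

(10, 6, -12)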